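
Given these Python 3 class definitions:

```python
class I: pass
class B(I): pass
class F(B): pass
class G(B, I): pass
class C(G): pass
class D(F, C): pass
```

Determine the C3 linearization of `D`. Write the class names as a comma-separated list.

L[D] = D + merge(L[F], L[C], [F C])
  take F:  [F B I object] + [C G B I object] + [F C]
  take C:  [B I object] + [C G B I object] + [C]
  take G:  [B I object] + [G B I object]
  take B:  [B I object] + [B I object]
  take I:  [I object] + [I object]
  take object:  [object] + [object]

D, F, C, G, B, I, object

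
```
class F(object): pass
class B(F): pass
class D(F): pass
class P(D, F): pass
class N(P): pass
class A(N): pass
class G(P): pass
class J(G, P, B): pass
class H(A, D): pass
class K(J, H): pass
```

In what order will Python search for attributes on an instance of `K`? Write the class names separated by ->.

L[K] = K + merge(L[J], L[H], [J H])
  take J:  [J G P D B F object] + [H A N P D F object] + [J H]
  take G:  [G P D B F object] + [H A N P D F object] + [H]
  take H:  [P D B F object] + [H A N P D F object] + [H]
  take A:  [P D B F object] + [A N P D F object]
  take N:  [P D B F object] + [N P D F object]
  take P:  [P D B F object] + [P D F object]
  take D:  [D B F object] + [D F object]
  take B:  [B F object] + [F object]
  take F:  [F object] + [F object]
  take object:  [object] + [object]

K -> J -> G -> H -> A -> N -> P -> D -> B -> F -> object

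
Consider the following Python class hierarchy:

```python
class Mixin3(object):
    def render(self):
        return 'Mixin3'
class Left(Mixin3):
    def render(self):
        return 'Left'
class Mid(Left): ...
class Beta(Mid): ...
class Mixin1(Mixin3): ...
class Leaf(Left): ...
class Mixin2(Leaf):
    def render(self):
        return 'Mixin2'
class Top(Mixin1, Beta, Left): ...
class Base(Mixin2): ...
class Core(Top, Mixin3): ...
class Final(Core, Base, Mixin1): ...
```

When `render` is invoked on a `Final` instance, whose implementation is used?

L[Final] = Final + merge(L[Core], L[Base], L[Mixin1], [Core Base Mixin1])
  take Core:  [Core Top Mixin1 Beta Mid Left Mixin3 object] + [Base Mixin2 Leaf Left Mixin3 object] + [Mixin1 Mixin3 object] + [Core Base Mixin1]
  take Top:  [Top Mixin1 Beta Mid Left Mixin3 object] + [Base Mixin2 Leaf Left Mixin3 object] + [Mixin1 Mixin3 object] + [Base Mixin1]
  take Base:  [Mixin1 Beta Mid Left Mixin3 object] + [Base Mixin2 Leaf Left Mixin3 object] + [Mixin1 Mixin3 object] + [Base Mixin1]
  take Mixin1:  [Mixin1 Beta Mid Left Mixin3 object] + [Mixin2 Leaf Left Mixin3 object] + [Mixin1 Mixin3 object] + [Mixin1]
  take Beta:  [Beta Mid Left Mixin3 object] + [Mixin2 Leaf Left Mixin3 object] + [Mixin3 object]
  take Mid:  [Mid Left Mixin3 object] + [Mixin2 Leaf Left Mixin3 object] + [Mixin3 object]
  take Mixin2:  [Left Mixin3 object] + [Mixin2 Leaf Left Mixin3 object] + [Mixin3 object]
  take Leaf:  [Left Mixin3 object] + [Leaf Left Mixin3 object] + [Mixin3 object]
  take Left:  [Left Mixin3 object] + [Left Mixin3 object] + [Mixin3 object]
  take Mixin3:  [Mixin3 object] + [Mixin3 object] + [Mixin3 object]
  take object:  [object] + [object] + [object]
MRO: Final Core Top Base Mixin1 Beta Mid Mixin2 Leaf Left Mixin3 object
render is defined in: Left, Mixin2, Mixin3. First along the MRO is Mixin2.

Mixin2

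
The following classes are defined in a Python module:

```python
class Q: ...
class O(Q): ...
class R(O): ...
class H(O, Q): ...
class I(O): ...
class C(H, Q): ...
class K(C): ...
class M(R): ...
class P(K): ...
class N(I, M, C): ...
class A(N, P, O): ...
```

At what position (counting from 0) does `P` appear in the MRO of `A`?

5

L[A] = A + merge(L[N], L[P], L[O], [N P O])
  take N:  [N I M R C H O Q object] + [P K C H O Q object] + [O Q object] + [N P O]
  take I:  [I M R C H O Q object] + [P K C H O Q object] + [O Q object] + [P O]
  take M:  [M R C H O Q object] + [P K C H O Q object] + [O Q object] + [P O]
  take R:  [R C H O Q object] + [P K C H O Q object] + [O Q object] + [P O]
  take P:  [C H O Q object] + [P K C H O Q object] + [O Q object] + [P O]
  take K:  [C H O Q object] + [K C H O Q object] + [O Q object] + [O]
  take C:  [C H O Q object] + [C H O Q object] + [O Q object] + [O]
  take H:  [H O Q object] + [H O Q object] + [O Q object] + [O]
  take O:  [O Q object] + [O Q object] + [O Q object] + [O]
  take Q:  [Q object] + [Q object] + [Q object]
  take object:  [object] + [object] + [object]
MRO: A N I M R P K C H O Q object
P sits at index 5.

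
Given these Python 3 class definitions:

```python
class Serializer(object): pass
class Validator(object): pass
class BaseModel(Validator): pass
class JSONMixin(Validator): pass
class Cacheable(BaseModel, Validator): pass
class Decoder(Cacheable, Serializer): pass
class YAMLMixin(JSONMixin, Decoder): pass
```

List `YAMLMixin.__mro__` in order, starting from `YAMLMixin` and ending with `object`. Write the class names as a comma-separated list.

YAMLMixin, JSONMixin, Decoder, Cacheable, BaseModel, Validator, Serializer, object

L[YAMLMixin] = YAMLMixin + merge(L[JSONMixin], L[Decoder], [JSONMixin Decoder])
  take JSONMixin:  [JSONMixin Validator object] + [Decoder Cacheable BaseModel Validator Serializer object] + [JSONMixin Decoder]
  take Decoder:  [Validator object] + [Decoder Cacheable BaseModel Validator Serializer object] + [Decoder]
  take Cacheable:  [Validator object] + [Cacheable BaseModel Validator Serializer object]
  take BaseModel:  [Validator object] + [BaseModel Validator Serializer object]
  take Validator:  [Validator object] + [Validator Serializer object]
  take Serializer:  [object] + [Serializer object]
  take object:  [object] + [object]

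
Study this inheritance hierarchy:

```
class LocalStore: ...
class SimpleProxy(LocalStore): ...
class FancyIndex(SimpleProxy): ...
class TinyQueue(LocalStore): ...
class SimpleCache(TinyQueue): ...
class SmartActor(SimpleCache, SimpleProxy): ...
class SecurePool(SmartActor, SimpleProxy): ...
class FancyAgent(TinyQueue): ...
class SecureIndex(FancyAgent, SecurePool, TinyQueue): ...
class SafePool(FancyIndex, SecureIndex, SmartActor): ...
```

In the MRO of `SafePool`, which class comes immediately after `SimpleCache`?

TinyQueue

L[SafePool] = SafePool + merge(L[FancyIndex], L[SecureIndex], L[SmartActor], [FancyIndex SecureIndex SmartActor])
  take FancyIndex:  [FancyIndex SimpleProxy LocalStore object] + [SecureIndex FancyAgent SecurePool SmartActor SimpleCache TinyQueue SimpleProxy LocalStore object] + [SmartActor SimpleCache TinyQueue SimpleProxy LocalStore object] + [FancyIndex SecureIndex SmartActor]
  take SecureIndex:  [SimpleProxy LocalStore object] + [SecureIndex FancyAgent SecurePool SmartActor SimpleCache TinyQueue SimpleProxy LocalStore object] + [SmartActor SimpleCache TinyQueue SimpleProxy LocalStore object] + [SecureIndex SmartActor]
  take FancyAgent:  [SimpleProxy LocalStore object] + [FancyAgent SecurePool SmartActor SimpleCache TinyQueue SimpleProxy LocalStore object] + [SmartActor SimpleCache TinyQueue SimpleProxy LocalStore object] + [SmartActor]
  take SecurePool:  [SimpleProxy LocalStore object] + [SecurePool SmartActor SimpleCache TinyQueue SimpleProxy LocalStore object] + [SmartActor SimpleCache TinyQueue SimpleProxy LocalStore object] + [SmartActor]
  take SmartActor:  [SimpleProxy LocalStore object] + [SmartActor SimpleCache TinyQueue SimpleProxy LocalStore object] + [SmartActor SimpleCache TinyQueue SimpleProxy LocalStore object] + [SmartActor]
  take SimpleCache:  [SimpleProxy LocalStore object] + [SimpleCache TinyQueue SimpleProxy LocalStore object] + [SimpleCache TinyQueue SimpleProxy LocalStore object]
  take TinyQueue:  [SimpleProxy LocalStore object] + [TinyQueue SimpleProxy LocalStore object] + [TinyQueue SimpleProxy LocalStore object]
  take SimpleProxy:  [SimpleProxy LocalStore object] + [SimpleProxy LocalStore object] + [SimpleProxy LocalStore object]
  take LocalStore:  [LocalStore object] + [LocalStore object] + [LocalStore object]
  take object:  [object] + [object] + [object]
MRO: SafePool FancyIndex SecureIndex FancyAgent SecurePool SmartActor SimpleCache TinyQueue SimpleProxy LocalStore object
SimpleCache is at position 6; next is TinyQueue.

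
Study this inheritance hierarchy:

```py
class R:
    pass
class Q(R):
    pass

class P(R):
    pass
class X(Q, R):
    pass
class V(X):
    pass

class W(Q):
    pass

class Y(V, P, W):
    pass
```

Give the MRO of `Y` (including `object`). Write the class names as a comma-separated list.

L[Y] = Y + merge(L[V], L[P], L[W], [V P W])
  take V:  [V X Q R object] + [P R object] + [W Q R object] + [V P W]
  take X:  [X Q R object] + [P R object] + [W Q R object] + [P W]
  take P:  [Q R object] + [P R object] + [W Q R object] + [P W]
  take W:  [Q R object] + [R object] + [W Q R object] + [W]
  take Q:  [Q R object] + [R object] + [Q R object]
  take R:  [R object] + [R object] + [R object]
  take object:  [object] + [object] + [object]

Y, V, X, P, W, Q, R, object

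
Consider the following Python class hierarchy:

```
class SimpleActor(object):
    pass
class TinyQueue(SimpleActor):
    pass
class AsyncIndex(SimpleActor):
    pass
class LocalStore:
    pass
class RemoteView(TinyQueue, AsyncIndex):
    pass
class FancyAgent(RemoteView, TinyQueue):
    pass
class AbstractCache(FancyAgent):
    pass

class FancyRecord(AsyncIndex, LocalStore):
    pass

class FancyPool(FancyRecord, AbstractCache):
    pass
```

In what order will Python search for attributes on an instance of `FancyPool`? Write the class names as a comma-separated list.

L[FancyPool] = FancyPool + merge(L[FancyRecord], L[AbstractCache], [FancyRecord AbstractCache])
  take FancyRecord:  [FancyRecord AsyncIndex SimpleActor LocalStore object] + [AbstractCache FancyAgent RemoteView TinyQueue AsyncIndex SimpleActor object] + [FancyRecord AbstractCache]
  take AbstractCache:  [AsyncIndex SimpleActor LocalStore object] + [AbstractCache FancyAgent RemoteView TinyQueue AsyncIndex SimpleActor object] + [AbstractCache]
  take FancyAgent:  [AsyncIndex SimpleActor LocalStore object] + [FancyAgent RemoteView TinyQueue AsyncIndex SimpleActor object]
  take RemoteView:  [AsyncIndex SimpleActor LocalStore object] + [RemoteView TinyQueue AsyncIndex SimpleActor object]
  take TinyQueue:  [AsyncIndex SimpleActor LocalStore object] + [TinyQueue AsyncIndex SimpleActor object]
  take AsyncIndex:  [AsyncIndex SimpleActor LocalStore object] + [AsyncIndex SimpleActor object]
  take SimpleActor:  [SimpleActor LocalStore object] + [SimpleActor object]
  take LocalStore:  [LocalStore object] + [object]
  take object:  [object] + [object]

FancyPool, FancyRecord, AbstractCache, FancyAgent, RemoteView, TinyQueue, AsyncIndex, SimpleActor, LocalStore, object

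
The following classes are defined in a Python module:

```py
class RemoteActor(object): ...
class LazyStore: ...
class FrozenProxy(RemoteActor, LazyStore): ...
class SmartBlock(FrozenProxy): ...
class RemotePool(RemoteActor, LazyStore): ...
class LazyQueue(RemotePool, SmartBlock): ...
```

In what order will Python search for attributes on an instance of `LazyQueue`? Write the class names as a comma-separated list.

L[LazyQueue] = LazyQueue + merge(L[RemotePool], L[SmartBlock], [RemotePool SmartBlock])
  take RemotePool:  [RemotePool RemoteActor LazyStore object] + [SmartBlock FrozenProxy RemoteActor LazyStore object] + [RemotePool SmartBlock]
  take SmartBlock:  [RemoteActor LazyStore object] + [SmartBlock FrozenProxy RemoteActor LazyStore object] + [SmartBlock]
  take FrozenProxy:  [RemoteActor LazyStore object] + [FrozenProxy RemoteActor LazyStore object]
  take RemoteActor:  [RemoteActor LazyStore object] + [RemoteActor LazyStore object]
  take LazyStore:  [LazyStore object] + [LazyStore object]
  take object:  [object] + [object]

LazyQueue, RemotePool, SmartBlock, FrozenProxy, RemoteActor, LazyStore, object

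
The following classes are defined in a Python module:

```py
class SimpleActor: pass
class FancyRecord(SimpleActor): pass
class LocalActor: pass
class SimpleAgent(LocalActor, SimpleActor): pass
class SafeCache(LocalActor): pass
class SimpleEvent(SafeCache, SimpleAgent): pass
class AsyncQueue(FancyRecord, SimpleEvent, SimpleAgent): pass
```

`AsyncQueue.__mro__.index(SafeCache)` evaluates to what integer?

3

L[AsyncQueue] = AsyncQueue + merge(L[FancyRecord], L[SimpleEvent], L[SimpleAgent], [FancyRecord SimpleEvent SimpleAgent])
  take FancyRecord:  [FancyRecord SimpleActor object] + [SimpleEvent SafeCache SimpleAgent LocalActor SimpleActor object] + [SimpleAgent LocalActor SimpleActor object] + [FancyRecord SimpleEvent SimpleAgent]
  take SimpleEvent:  [SimpleActor object] + [SimpleEvent SafeCache SimpleAgent LocalActor SimpleActor object] + [SimpleAgent LocalActor SimpleActor object] + [SimpleEvent SimpleAgent]
  take SafeCache:  [SimpleActor object] + [SafeCache SimpleAgent LocalActor SimpleActor object] + [SimpleAgent LocalActor SimpleActor object] + [SimpleAgent]
  take SimpleAgent:  [SimpleActor object] + [SimpleAgent LocalActor SimpleActor object] + [SimpleAgent LocalActor SimpleActor object] + [SimpleAgent]
  take LocalActor:  [SimpleActor object] + [LocalActor SimpleActor object] + [LocalActor SimpleActor object]
  take SimpleActor:  [SimpleActor object] + [SimpleActor object] + [SimpleActor object]
  take object:  [object] + [object] + [object]
MRO: AsyncQueue FancyRecord SimpleEvent SafeCache SimpleAgent LocalActor SimpleActor object
SafeCache sits at index 3.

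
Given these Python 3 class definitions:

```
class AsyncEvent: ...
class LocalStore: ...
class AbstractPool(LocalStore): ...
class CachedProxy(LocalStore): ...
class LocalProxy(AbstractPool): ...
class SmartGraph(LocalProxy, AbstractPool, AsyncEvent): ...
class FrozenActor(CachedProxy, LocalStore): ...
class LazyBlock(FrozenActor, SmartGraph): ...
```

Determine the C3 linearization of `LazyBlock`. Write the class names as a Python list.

L[LazyBlock] = LazyBlock + merge(L[FrozenActor], L[SmartGraph], [FrozenActor SmartGraph])
  take FrozenActor:  [FrozenActor CachedProxy LocalStore object] + [SmartGraph LocalProxy AbstractPool LocalStore AsyncEvent object] + [FrozenActor SmartGraph]
  take CachedProxy:  [CachedProxy LocalStore object] + [SmartGraph LocalProxy AbstractPool LocalStore AsyncEvent object] + [SmartGraph]
  take SmartGraph:  [LocalStore object] + [SmartGraph LocalProxy AbstractPool LocalStore AsyncEvent object] + [SmartGraph]
  take LocalProxy:  [LocalStore object] + [LocalProxy AbstractPool LocalStore AsyncEvent object]
  take AbstractPool:  [LocalStore object] + [AbstractPool LocalStore AsyncEvent object]
  take LocalStore:  [LocalStore object] + [LocalStore AsyncEvent object]
  take AsyncEvent:  [object] + [AsyncEvent object]
  take object:  [object] + [object]

[LazyBlock, FrozenActor, CachedProxy, SmartGraph, LocalProxy, AbstractPool, LocalStore, AsyncEvent, object]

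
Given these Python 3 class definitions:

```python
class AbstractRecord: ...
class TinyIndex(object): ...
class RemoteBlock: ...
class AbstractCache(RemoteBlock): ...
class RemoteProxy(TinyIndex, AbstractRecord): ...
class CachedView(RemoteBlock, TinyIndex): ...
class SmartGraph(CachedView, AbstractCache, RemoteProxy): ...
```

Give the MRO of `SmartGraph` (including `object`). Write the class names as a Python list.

L[SmartGraph] = SmartGraph + merge(L[CachedView], L[AbstractCache], L[RemoteProxy], [CachedView AbstractCache RemoteProxy])
  take CachedView:  [CachedView RemoteBlock TinyIndex object] + [AbstractCache RemoteBlock object] + [RemoteProxy TinyIndex AbstractRecord object] + [CachedView AbstractCache RemoteProxy]
  take AbstractCache:  [RemoteBlock TinyIndex object] + [AbstractCache RemoteBlock object] + [RemoteProxy TinyIndex AbstractRecord object] + [AbstractCache RemoteProxy]
  take RemoteBlock:  [RemoteBlock TinyIndex object] + [RemoteBlock object] + [RemoteProxy TinyIndex AbstractRecord object] + [RemoteProxy]
  take RemoteProxy:  [TinyIndex object] + [object] + [RemoteProxy TinyIndex AbstractRecord object] + [RemoteProxy]
  take TinyIndex:  [TinyIndex object] + [object] + [TinyIndex AbstractRecord object]
  take AbstractRecord:  [object] + [object] + [AbstractRecord object]
  take object:  [object] + [object] + [object]

[SmartGraph, CachedView, AbstractCache, RemoteBlock, RemoteProxy, TinyIndex, AbstractRecord, object]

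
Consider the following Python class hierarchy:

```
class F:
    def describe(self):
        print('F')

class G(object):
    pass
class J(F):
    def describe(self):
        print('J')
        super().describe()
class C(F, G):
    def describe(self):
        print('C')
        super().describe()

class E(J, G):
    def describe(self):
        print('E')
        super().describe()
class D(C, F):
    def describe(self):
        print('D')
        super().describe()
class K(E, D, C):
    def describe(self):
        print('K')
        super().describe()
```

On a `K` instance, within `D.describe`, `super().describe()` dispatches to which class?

L[K] = K + merge(L[E], L[D], L[C], [E D C])
  take E:  [E J F G object] + [D C F G object] + [C F G object] + [E D C]
  take J:  [J F G object] + [D C F G object] + [C F G object] + [D C]
  take D:  [F G object] + [D C F G object] + [C F G object] + [D C]
  take C:  [F G object] + [C F G object] + [C F G object] + [C]
  take F:  [F G object] + [F G object] + [F G object]
  take G:  [G object] + [G object] + [G object]
  take object:  [object] + [object] + [object]
MRO: K E J D C F G object
super() in D.describe on a K instance goes to the class after D in K's MRO: C.

C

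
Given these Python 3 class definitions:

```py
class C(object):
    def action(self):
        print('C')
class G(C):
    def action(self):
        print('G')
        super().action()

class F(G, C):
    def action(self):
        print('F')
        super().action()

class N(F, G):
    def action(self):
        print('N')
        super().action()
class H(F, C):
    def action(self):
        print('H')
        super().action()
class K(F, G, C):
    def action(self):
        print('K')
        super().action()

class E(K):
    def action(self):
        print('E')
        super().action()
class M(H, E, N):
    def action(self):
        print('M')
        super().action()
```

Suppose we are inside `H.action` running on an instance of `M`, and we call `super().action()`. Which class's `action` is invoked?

E

L[M] = M + merge(L[H], L[E], L[N], [H E N])
  take H:  [H F G C object] + [E K F G C object] + [N F G C object] + [H E N]
  take E:  [F G C object] + [E K F G C object] + [N F G C object] + [E N]
  take K:  [F G C object] + [K F G C object] + [N F G C object] + [N]
  take N:  [F G C object] + [F G C object] + [N F G C object] + [N]
  take F:  [F G C object] + [F G C object] + [F G C object]
  take G:  [G C object] + [G C object] + [G C object]
  take C:  [C object] + [C object] + [C object]
  take object:  [object] + [object] + [object]
MRO: M H E K N F G C object
super() in H.action on a M instance goes to the class after H in M's MRO: E.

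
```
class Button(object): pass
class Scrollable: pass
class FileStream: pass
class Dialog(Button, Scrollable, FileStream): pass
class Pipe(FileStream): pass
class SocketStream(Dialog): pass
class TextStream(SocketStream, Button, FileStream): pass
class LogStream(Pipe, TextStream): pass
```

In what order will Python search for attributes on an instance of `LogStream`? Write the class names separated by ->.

L[LogStream] = LogStream + merge(L[Pipe], L[TextStream], [Pipe TextStream])
  take Pipe:  [Pipe FileStream object] + [TextStream SocketStream Dialog Button Scrollable FileStream object] + [Pipe TextStream]
  take TextStream:  [FileStream object] + [TextStream SocketStream Dialog Button Scrollable FileStream object] + [TextStream]
  take SocketStream:  [FileStream object] + [SocketStream Dialog Button Scrollable FileStream object]
  take Dialog:  [FileStream object] + [Dialog Button Scrollable FileStream object]
  take Button:  [FileStream object] + [Button Scrollable FileStream object]
  take Scrollable:  [FileStream object] + [Scrollable FileStream object]
  take FileStream:  [FileStream object] + [FileStream object]
  take object:  [object] + [object]

LogStream -> Pipe -> TextStream -> SocketStream -> Dialog -> Button -> Scrollable -> FileStream -> object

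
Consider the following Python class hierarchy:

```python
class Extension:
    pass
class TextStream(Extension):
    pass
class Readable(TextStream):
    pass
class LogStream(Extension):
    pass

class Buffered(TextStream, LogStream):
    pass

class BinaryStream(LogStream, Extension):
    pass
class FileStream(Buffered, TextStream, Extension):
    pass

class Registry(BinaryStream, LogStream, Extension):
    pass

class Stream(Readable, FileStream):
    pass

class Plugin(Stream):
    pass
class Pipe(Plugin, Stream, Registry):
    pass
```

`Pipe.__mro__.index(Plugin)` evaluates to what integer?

1

L[Pipe] = Pipe + merge(L[Plugin], L[Stream], L[Registry], [Plugin Stream Registry])
  take Plugin:  [Plugin Stream Readable FileStream Buffered TextStream LogStream Extension object] + [Stream Readable FileStream Buffered TextStream LogStream Extension object] + [Registry BinaryStream LogStream Extension object] + [Plugin Stream Registry]
  take Stream:  [Stream Readable FileStream Buffered TextStream LogStream Extension object] + [Stream Readable FileStream Buffered TextStream LogStream Extension object] + [Registry BinaryStream LogStream Extension object] + [Stream Registry]
  take Readable:  [Readable FileStream Buffered TextStream LogStream Extension object] + [Readable FileStream Buffered TextStream LogStream Extension object] + [Registry BinaryStream LogStream Extension object] + [Registry]
  take FileStream:  [FileStream Buffered TextStream LogStream Extension object] + [FileStream Buffered TextStream LogStream Extension object] + [Registry BinaryStream LogStream Extension object] + [Registry]
  take Buffered:  [Buffered TextStream LogStream Extension object] + [Buffered TextStream LogStream Extension object] + [Registry BinaryStream LogStream Extension object] + [Registry]
  take TextStream:  [TextStream LogStream Extension object] + [TextStream LogStream Extension object] + [Registry BinaryStream LogStream Extension object] + [Registry]
  take Registry:  [LogStream Extension object] + [LogStream Extension object] + [Registry BinaryStream LogStream Extension object] + [Registry]
  take BinaryStream:  [LogStream Extension object] + [LogStream Extension object] + [BinaryStream LogStream Extension object]
  take LogStream:  [LogStream Extension object] + [LogStream Extension object] + [LogStream Extension object]
  take Extension:  [Extension object] + [Extension object] + [Extension object]
  take object:  [object] + [object] + [object]
MRO: Pipe Plugin Stream Readable FileStream Buffered TextStream Registry BinaryStream LogStream Extension object
Plugin sits at index 1.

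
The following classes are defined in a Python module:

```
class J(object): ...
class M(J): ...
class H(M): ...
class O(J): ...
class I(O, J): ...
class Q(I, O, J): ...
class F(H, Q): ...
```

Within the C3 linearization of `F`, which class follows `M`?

L[F] = F + merge(L[H], L[Q], [H Q])
  take H:  [H M J object] + [Q I O J object] + [H Q]
  take M:  [M J object] + [Q I O J object] + [Q]
  take Q:  [J object] + [Q I O J object] + [Q]
  take I:  [J object] + [I O J object]
  take O:  [J object] + [O J object]
  take J:  [J object] + [J object]
  take object:  [object] + [object]
MRO: F H M Q I O J object
M is at position 2; next is Q.

Q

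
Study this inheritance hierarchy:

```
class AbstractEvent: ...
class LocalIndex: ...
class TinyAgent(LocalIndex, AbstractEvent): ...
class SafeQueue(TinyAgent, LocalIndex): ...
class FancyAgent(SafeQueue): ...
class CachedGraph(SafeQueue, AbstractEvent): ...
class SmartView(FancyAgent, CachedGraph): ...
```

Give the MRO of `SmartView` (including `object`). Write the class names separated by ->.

L[SmartView] = SmartView + merge(L[FancyAgent], L[CachedGraph], [FancyAgent CachedGraph])
  take FancyAgent:  [FancyAgent SafeQueue TinyAgent LocalIndex AbstractEvent object] + [CachedGraph SafeQueue TinyAgent LocalIndex AbstractEvent object] + [FancyAgent CachedGraph]
  take CachedGraph:  [SafeQueue TinyAgent LocalIndex AbstractEvent object] + [CachedGraph SafeQueue TinyAgent LocalIndex AbstractEvent object] + [CachedGraph]
  take SafeQueue:  [SafeQueue TinyAgent LocalIndex AbstractEvent object] + [SafeQueue TinyAgent LocalIndex AbstractEvent object]
  take TinyAgent:  [TinyAgent LocalIndex AbstractEvent object] + [TinyAgent LocalIndex AbstractEvent object]
  take LocalIndex:  [LocalIndex AbstractEvent object] + [LocalIndex AbstractEvent object]
  take AbstractEvent:  [AbstractEvent object] + [AbstractEvent object]
  take object:  [object] + [object]

SmartView -> FancyAgent -> CachedGraph -> SafeQueue -> TinyAgent -> LocalIndex -> AbstractEvent -> object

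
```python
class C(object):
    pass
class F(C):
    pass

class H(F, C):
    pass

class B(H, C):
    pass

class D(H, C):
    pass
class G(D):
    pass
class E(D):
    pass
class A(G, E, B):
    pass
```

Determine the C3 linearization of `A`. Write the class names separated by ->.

A -> G -> E -> D -> B -> H -> F -> C -> object

L[A] = A + merge(L[G], L[E], L[B], [G E B])
  take G:  [G D H F C object] + [E D H F C object] + [B H F C object] + [G E B]
  take E:  [D H F C object] + [E D H F C object] + [B H F C object] + [E B]
  take D:  [D H F C object] + [D H F C object] + [B H F C object] + [B]
  take B:  [H F C object] + [H F C object] + [B H F C object] + [B]
  take H:  [H F C object] + [H F C object] + [H F C object]
  take F:  [F C object] + [F C object] + [F C object]
  take C:  [C object] + [C object] + [C object]
  take object:  [object] + [object] + [object]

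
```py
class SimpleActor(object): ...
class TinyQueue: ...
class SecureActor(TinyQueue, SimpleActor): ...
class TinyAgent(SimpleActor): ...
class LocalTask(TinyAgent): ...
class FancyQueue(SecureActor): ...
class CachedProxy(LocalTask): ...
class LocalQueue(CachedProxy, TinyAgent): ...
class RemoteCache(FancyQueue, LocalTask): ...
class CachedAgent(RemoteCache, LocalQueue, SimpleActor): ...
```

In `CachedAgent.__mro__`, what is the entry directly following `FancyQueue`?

SecureActor

L[CachedAgent] = CachedAgent + merge(L[RemoteCache], L[LocalQueue], L[SimpleActor], [RemoteCache LocalQueue SimpleActor])
  take RemoteCache:  [RemoteCache FancyQueue SecureActor TinyQueue LocalTask TinyAgent SimpleActor object] + [LocalQueue CachedProxy LocalTask TinyAgent SimpleActor object] + [SimpleActor object] + [RemoteCache LocalQueue SimpleActor]
  take FancyQueue:  [FancyQueue SecureActor TinyQueue LocalTask TinyAgent SimpleActor object] + [LocalQueue CachedProxy LocalTask TinyAgent SimpleActor object] + [SimpleActor object] + [LocalQueue SimpleActor]
  take SecureActor:  [SecureActor TinyQueue LocalTask TinyAgent SimpleActor object] + [LocalQueue CachedProxy LocalTask TinyAgent SimpleActor object] + [SimpleActor object] + [LocalQueue SimpleActor]
  take TinyQueue:  [TinyQueue LocalTask TinyAgent SimpleActor object] + [LocalQueue CachedProxy LocalTask TinyAgent SimpleActor object] + [SimpleActor object] + [LocalQueue SimpleActor]
  take LocalQueue:  [LocalTask TinyAgent SimpleActor object] + [LocalQueue CachedProxy LocalTask TinyAgent SimpleActor object] + [SimpleActor object] + [LocalQueue SimpleActor]
  take CachedProxy:  [LocalTask TinyAgent SimpleActor object] + [CachedProxy LocalTask TinyAgent SimpleActor object] + [SimpleActor object] + [SimpleActor]
  take LocalTask:  [LocalTask TinyAgent SimpleActor object] + [LocalTask TinyAgent SimpleActor object] + [SimpleActor object] + [SimpleActor]
  take TinyAgent:  [TinyAgent SimpleActor object] + [TinyAgent SimpleActor object] + [SimpleActor object] + [SimpleActor]
  take SimpleActor:  [SimpleActor object] + [SimpleActor object] + [SimpleActor object] + [SimpleActor]
  take object:  [object] + [object] + [object]
MRO: CachedAgent RemoteCache FancyQueue SecureActor TinyQueue LocalQueue CachedProxy LocalTask TinyAgent SimpleActor object
FancyQueue is at position 2; next is SecureActor.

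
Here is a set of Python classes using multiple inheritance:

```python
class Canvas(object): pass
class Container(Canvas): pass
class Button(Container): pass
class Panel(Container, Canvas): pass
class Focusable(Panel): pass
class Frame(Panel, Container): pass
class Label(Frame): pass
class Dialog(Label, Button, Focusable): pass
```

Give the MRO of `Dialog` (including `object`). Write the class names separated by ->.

L[Dialog] = Dialog + merge(L[Label], L[Button], L[Focusable], [Label Button Focusable])
  take Label:  [Label Frame Panel Container Canvas object] + [Button Container Canvas object] + [Focusable Panel Container Canvas object] + [Label Button Focusable]
  take Frame:  [Frame Panel Container Canvas object] + [Button Container Canvas object] + [Focusable Panel Container Canvas object] + [Button Focusable]
  take Button:  [Panel Container Canvas object] + [Button Container Canvas object] + [Focusable Panel Container Canvas object] + [Button Focusable]
  take Focusable:  [Panel Container Canvas object] + [Container Canvas object] + [Focusable Panel Container Canvas object] + [Focusable]
  take Panel:  [Panel Container Canvas object] + [Container Canvas object] + [Panel Container Canvas object]
  take Container:  [Container Canvas object] + [Container Canvas object] + [Container Canvas object]
  take Canvas:  [Canvas object] + [Canvas object] + [Canvas object]
  take object:  [object] + [object] + [object]

Dialog -> Label -> Frame -> Button -> Focusable -> Panel -> Container -> Canvas -> object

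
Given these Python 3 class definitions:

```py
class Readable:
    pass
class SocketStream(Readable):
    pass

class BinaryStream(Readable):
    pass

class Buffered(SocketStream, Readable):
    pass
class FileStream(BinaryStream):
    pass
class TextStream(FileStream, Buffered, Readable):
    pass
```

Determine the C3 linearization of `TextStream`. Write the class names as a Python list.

L[TextStream] = TextStream + merge(L[FileStream], L[Buffered], L[Readable], [FileStream Buffered Readable])
  take FileStream:  [FileStream BinaryStream Readable object] + [Buffered SocketStream Readable object] + [Readable object] + [FileStream Buffered Readable]
  take BinaryStream:  [BinaryStream Readable object] + [Buffered SocketStream Readable object] + [Readable object] + [Buffered Readable]
  take Buffered:  [Readable object] + [Buffered SocketStream Readable object] + [Readable object] + [Buffered Readable]
  take SocketStream:  [Readable object] + [SocketStream Readable object] + [Readable object] + [Readable]
  take Readable:  [Readable object] + [Readable object] + [Readable object] + [Readable]
  take object:  [object] + [object] + [object]

[TextStream, FileStream, BinaryStream, Buffered, SocketStream, Readable, object]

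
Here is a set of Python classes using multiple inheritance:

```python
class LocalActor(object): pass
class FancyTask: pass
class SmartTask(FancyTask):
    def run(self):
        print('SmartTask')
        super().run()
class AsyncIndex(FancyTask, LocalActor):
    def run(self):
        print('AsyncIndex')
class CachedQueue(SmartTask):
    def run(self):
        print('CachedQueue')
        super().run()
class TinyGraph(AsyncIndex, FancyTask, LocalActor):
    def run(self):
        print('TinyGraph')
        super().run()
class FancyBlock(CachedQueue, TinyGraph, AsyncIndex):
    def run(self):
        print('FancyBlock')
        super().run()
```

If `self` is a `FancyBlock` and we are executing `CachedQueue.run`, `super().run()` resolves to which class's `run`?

SmartTask

L[FancyBlock] = FancyBlock + merge(L[CachedQueue], L[TinyGraph], L[AsyncIndex], [CachedQueue TinyGraph AsyncIndex])
  take CachedQueue:  [CachedQueue SmartTask FancyTask object] + [TinyGraph AsyncIndex FancyTask LocalActor object] + [AsyncIndex FancyTask LocalActor object] + [CachedQueue TinyGraph AsyncIndex]
  take SmartTask:  [SmartTask FancyTask object] + [TinyGraph AsyncIndex FancyTask LocalActor object] + [AsyncIndex FancyTask LocalActor object] + [TinyGraph AsyncIndex]
  take TinyGraph:  [FancyTask object] + [TinyGraph AsyncIndex FancyTask LocalActor object] + [AsyncIndex FancyTask LocalActor object] + [TinyGraph AsyncIndex]
  take AsyncIndex:  [FancyTask object] + [AsyncIndex FancyTask LocalActor object] + [AsyncIndex FancyTask LocalActor object] + [AsyncIndex]
  take FancyTask:  [FancyTask object] + [FancyTask LocalActor object] + [FancyTask LocalActor object]
  take LocalActor:  [object] + [LocalActor object] + [LocalActor object]
  take object:  [object] + [object] + [object]
MRO: FancyBlock CachedQueue SmartTask TinyGraph AsyncIndex FancyTask LocalActor object
super() in CachedQueue.run on a FancyBlock instance goes to the class after CachedQueue in FancyBlock's MRO: SmartTask.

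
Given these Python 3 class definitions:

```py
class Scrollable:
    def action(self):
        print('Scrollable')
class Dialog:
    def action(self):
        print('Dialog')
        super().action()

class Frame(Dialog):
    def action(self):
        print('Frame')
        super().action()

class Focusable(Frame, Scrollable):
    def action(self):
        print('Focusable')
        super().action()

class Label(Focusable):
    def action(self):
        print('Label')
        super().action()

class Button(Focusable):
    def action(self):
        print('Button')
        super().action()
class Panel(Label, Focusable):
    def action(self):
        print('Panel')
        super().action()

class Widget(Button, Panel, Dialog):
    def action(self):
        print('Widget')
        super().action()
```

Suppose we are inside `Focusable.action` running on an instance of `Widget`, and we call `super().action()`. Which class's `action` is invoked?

L[Widget] = Widget + merge(L[Button], L[Panel], L[Dialog], [Button Panel Dialog])
  take Button:  [Button Focusable Frame Dialog Scrollable object] + [Panel Label Focusable Frame Dialog Scrollable object] + [Dialog object] + [Button Panel Dialog]
  take Panel:  [Focusable Frame Dialog Scrollable object] + [Panel Label Focusable Frame Dialog Scrollable object] + [Dialog object] + [Panel Dialog]
  take Label:  [Focusable Frame Dialog Scrollable object] + [Label Focusable Frame Dialog Scrollable object] + [Dialog object] + [Dialog]
  take Focusable:  [Focusable Frame Dialog Scrollable object] + [Focusable Frame Dialog Scrollable object] + [Dialog object] + [Dialog]
  take Frame:  [Frame Dialog Scrollable object] + [Frame Dialog Scrollable object] + [Dialog object] + [Dialog]
  take Dialog:  [Dialog Scrollable object] + [Dialog Scrollable object] + [Dialog object] + [Dialog]
  take Scrollable:  [Scrollable object] + [Scrollable object] + [object]
  take object:  [object] + [object] + [object]
MRO: Widget Button Panel Label Focusable Frame Dialog Scrollable object
super() in Focusable.action on a Widget instance goes to the class after Focusable in Widget's MRO: Frame.

Frame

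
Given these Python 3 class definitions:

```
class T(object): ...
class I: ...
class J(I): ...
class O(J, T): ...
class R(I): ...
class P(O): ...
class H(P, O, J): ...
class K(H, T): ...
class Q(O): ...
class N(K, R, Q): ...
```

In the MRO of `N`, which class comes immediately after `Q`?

O

L[N] = N + merge(L[K], L[R], L[Q], [K R Q])
  take K:  [K H P O J I T object] + [R I object] + [Q O J I T object] + [K R Q]
  take H:  [H P O J I T object] + [R I object] + [Q O J I T object] + [R Q]
  take P:  [P O J I T object] + [R I object] + [Q O J I T object] + [R Q]
  take R:  [O J I T object] + [R I object] + [Q O J I T object] + [R Q]
  take Q:  [O J I T object] + [I object] + [Q O J I T object] + [Q]
  take O:  [O J I T object] + [I object] + [O J I T object]
  take J:  [J I T object] + [I object] + [J I T object]
  take I:  [I T object] + [I object] + [I T object]
  take T:  [T object] + [object] + [T object]
  take object:  [object] + [object] + [object]
MRO: N K H P R Q O J I T object
Q is at position 5; next is O.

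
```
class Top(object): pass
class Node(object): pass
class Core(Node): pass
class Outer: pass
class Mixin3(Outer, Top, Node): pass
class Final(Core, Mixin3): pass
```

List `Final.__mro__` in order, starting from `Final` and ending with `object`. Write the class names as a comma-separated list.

L[Final] = Final + merge(L[Core], L[Mixin3], [Core Mixin3])
  take Core:  [Core Node object] + [Mixin3 Outer Top Node object] + [Core Mixin3]
  take Mixin3:  [Node object] + [Mixin3 Outer Top Node object] + [Mixin3]
  take Outer:  [Node object] + [Outer Top Node object]
  take Top:  [Node object] + [Top Node object]
  take Node:  [Node object] + [Node object]
  take object:  [object] + [object]

Final, Core, Mixin3, Outer, Top, Node, object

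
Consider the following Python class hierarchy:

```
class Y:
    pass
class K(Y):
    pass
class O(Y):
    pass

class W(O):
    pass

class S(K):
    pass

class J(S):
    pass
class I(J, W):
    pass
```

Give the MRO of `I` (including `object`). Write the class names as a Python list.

L[I] = I + merge(L[J], L[W], [J W])
  take J:  [J S K Y object] + [W O Y object] + [J W]
  take S:  [S K Y object] + [W O Y object] + [W]
  take K:  [K Y object] + [W O Y object] + [W]
  take W:  [Y object] + [W O Y object] + [W]
  take O:  [Y object] + [O Y object]
  take Y:  [Y object] + [Y object]
  take object:  [object] + [object]

[I, J, S, K, W, O, Y, object]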